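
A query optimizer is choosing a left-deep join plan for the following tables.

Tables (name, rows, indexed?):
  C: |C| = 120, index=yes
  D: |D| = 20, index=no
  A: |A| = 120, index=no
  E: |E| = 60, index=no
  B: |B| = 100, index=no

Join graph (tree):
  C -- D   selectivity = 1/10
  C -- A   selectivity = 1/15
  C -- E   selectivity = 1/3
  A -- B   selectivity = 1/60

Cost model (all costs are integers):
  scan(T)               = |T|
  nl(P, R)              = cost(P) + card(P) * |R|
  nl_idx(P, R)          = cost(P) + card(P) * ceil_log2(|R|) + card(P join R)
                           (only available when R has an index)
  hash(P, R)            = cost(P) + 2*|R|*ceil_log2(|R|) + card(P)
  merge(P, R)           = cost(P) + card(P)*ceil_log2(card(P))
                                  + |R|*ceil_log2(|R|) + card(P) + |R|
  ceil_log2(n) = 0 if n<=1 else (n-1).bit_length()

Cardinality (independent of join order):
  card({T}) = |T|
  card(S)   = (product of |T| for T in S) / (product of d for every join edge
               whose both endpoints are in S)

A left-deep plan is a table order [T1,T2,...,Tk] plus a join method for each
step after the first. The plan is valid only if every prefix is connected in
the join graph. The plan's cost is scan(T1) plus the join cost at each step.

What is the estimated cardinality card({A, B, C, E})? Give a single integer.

Tables in S: A(120), B(100), C(120), E(60)
Edges inside S: C-A(d=15), C-E(d=3), A-B(d=60)
numerator = 120 * 100 * 120 * 60 = 86400000
denominator = 15 * 3 * 60 = 2700
card(S) = 86400000 / 2700 = 32000

32000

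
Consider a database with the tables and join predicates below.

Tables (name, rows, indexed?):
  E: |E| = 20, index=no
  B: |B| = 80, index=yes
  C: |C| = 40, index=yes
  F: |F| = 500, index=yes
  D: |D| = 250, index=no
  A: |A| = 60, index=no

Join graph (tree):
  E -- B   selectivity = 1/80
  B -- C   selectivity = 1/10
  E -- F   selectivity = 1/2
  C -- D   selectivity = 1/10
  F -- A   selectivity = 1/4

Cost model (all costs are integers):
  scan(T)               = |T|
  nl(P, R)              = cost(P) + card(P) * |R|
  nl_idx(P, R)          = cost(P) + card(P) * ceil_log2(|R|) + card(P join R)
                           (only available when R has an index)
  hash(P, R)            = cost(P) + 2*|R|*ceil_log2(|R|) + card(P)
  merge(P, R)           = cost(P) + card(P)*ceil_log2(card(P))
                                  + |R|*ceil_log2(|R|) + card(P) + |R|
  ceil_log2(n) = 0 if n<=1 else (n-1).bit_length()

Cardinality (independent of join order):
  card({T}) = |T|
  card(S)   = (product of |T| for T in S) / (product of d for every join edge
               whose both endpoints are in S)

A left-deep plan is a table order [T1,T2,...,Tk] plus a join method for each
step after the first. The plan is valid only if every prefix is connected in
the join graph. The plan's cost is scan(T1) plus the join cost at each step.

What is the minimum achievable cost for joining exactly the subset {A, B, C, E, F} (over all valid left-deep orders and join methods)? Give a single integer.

Selinger DP over subsets of {A,B,C,E,F}:
  {E}: scan cost=20, card=20
  {B}: scan cost=80, card=80
  {C}: scan cost=40, card=40
  {F}: scan cost=500, card=500
  {A}: scan cost=60, card=60
  {BE}: card=20; try (B,nl_idx)→180, (E,hash)→360, (B,merge)→780, (E,merge)→840, (B,hash)→1160, (B,nl)→1620 …(+1); best=180 via (B,nl_idx)
  {EF}: card=5000; try (E,hash)→1200, (F,merge)→5140, (F,nl_idx)→5200, (E,merge)→5620, (F,hash)→9040, (F,nl)→10020 …(+1); best=1200 via (E,hash)
  {BC}: card=320; try (C,hash)→640, (B,nl_idx)→640, (C,nl_idx)→880, (B,merge)→960, (C,merge)→1000, (B,hash)→1200 …(+2); best=640 via (C,hash)
  {AF}: card=7500; try (A,hash)→1720, (F,merge)→5480, (A,merge)→5920, (F,nl_idx)→8100, (F,hash)→9120, (F,nl)→30060 …(+1); best=1720 via (A,hash)
  {BCE}: card=80; try (C,nl_idx)→380, (C,merge)→580, (C,hash)→680, (C,nl)→980, (E,hash)→1160, (E,merge)→3960 …(+1); best=380 via (C,nl_idx)
  {BEF}: card=5000; try (F,merge)→5300, (F,nl_idx)→5360, (B,hash)→7320, (F,hash)→9200, (F,nl)→10180, (B,nl_idx)→41200 …(+2); best=5300 via (F,merge)
  {AEF}: card=75000; try (A,hash)→6920, (E,hash)→9420, (A,merge)→71620, (E,merge)→106840, (E,nl)→151720, (A,nl)→301200; best=6920 via (A,hash)
  {BCEF}: card=20000; try (F,merge)→6020, (F,hash)→9460, (C,hash)→10780, (F,nl_idx)→21100, (F,nl)→40380, (C,nl_idx)→55300 …(+2); best=6020 via (F,merge)
  {ABEF}: card=75000; try (A,hash)→11020, (A,merge)→75720, (B,hash)→83040, (A,nl)→305300, (B,nl_idx)→606920, (B,merge)→1357560 …(+1); best=11020 via (A,hash)
  {ABCEF}: card=300000; try (A,hash)→26740, (C,hash)→86500, (A,merge)→326440, (C,nl_idx)→761020, (A,nl)→1206020, (C,merge)→1361300 …(+1); best=26740 via (A,hash)

26740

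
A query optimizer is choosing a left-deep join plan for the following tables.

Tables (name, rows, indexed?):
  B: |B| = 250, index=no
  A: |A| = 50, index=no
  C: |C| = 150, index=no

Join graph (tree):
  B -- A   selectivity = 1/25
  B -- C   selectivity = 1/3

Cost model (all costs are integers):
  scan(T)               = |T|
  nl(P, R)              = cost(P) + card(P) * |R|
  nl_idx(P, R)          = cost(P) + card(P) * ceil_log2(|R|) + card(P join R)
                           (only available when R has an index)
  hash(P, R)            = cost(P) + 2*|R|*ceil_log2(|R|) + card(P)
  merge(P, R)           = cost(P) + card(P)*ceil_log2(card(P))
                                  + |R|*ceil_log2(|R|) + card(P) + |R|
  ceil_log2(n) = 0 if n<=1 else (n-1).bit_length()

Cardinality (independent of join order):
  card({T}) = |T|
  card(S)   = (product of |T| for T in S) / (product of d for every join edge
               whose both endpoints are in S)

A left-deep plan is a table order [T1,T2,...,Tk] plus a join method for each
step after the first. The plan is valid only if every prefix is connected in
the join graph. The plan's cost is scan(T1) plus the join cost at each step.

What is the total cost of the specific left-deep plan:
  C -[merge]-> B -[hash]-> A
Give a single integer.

16850

step 1: scan C: cost=150, card=150
step 2: join B via merge
    card(P join B) = 150*250/(3) = 12500
    cost = 150 + 150*8 + 250*8 + 150 + 250 = 3750
step 3: join A via hash
    card(P join A) = 12500*50/(25) = 25000
    cost = 3750 + 2*50*6 + 12500 = 16850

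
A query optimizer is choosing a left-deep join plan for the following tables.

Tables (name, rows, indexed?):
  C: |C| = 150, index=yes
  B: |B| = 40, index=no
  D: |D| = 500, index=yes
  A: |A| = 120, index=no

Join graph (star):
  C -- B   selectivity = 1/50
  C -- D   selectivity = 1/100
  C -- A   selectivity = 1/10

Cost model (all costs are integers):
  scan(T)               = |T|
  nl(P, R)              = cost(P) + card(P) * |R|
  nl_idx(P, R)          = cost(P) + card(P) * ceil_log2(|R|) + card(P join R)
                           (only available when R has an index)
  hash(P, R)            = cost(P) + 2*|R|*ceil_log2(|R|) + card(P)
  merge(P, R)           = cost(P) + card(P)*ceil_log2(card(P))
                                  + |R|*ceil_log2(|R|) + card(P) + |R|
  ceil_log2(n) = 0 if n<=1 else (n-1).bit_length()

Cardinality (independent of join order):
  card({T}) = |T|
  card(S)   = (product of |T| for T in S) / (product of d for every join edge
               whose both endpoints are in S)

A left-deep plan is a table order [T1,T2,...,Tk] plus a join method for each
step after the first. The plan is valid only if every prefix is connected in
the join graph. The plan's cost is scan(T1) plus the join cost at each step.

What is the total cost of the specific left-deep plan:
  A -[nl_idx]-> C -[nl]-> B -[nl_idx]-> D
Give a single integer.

95040

step 1: scan A: cost=120, card=120
step 2: join C via nl_idx
    card(P join C) = 120*150/(10) = 1800
    cost = 120 + 120*8 + 1800 = 2880
step 3: join B via nl
    card(P join B) = 1800*40/(50) = 1440
    cost = 2880 + 1800*40 = 74880
step 4: join D via nl_idx
    card(P join D) = 1440*500/(100) = 7200
    cost = 74880 + 1440*9 + 7200 = 95040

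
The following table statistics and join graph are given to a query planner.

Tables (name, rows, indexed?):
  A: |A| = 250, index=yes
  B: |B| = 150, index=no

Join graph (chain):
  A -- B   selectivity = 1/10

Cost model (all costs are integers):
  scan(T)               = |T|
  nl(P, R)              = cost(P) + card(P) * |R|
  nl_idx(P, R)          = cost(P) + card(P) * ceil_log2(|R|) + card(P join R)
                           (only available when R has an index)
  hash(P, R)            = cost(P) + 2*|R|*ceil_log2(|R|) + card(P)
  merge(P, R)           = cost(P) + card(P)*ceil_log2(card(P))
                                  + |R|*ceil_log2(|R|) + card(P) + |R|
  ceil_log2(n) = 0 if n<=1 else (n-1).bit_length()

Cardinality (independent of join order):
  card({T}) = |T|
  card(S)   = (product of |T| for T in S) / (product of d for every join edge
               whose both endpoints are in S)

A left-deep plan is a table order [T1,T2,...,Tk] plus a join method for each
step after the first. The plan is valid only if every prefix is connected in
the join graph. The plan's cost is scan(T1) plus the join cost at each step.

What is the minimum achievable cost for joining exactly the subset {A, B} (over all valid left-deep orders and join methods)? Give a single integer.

Selinger DP over subsets of {A,B}:
  {A}: scan cost=250, card=250
  {B}: scan cost=150, card=150
  {AB}: card=3750; try (B,hash)→2900, (A,merge)→3750, (B,merge)→3850, (A,hash)→4300, (A,nl_idx)→5100, (A,nl)→37650 …(+1); best=2900 via (B,hash)

2900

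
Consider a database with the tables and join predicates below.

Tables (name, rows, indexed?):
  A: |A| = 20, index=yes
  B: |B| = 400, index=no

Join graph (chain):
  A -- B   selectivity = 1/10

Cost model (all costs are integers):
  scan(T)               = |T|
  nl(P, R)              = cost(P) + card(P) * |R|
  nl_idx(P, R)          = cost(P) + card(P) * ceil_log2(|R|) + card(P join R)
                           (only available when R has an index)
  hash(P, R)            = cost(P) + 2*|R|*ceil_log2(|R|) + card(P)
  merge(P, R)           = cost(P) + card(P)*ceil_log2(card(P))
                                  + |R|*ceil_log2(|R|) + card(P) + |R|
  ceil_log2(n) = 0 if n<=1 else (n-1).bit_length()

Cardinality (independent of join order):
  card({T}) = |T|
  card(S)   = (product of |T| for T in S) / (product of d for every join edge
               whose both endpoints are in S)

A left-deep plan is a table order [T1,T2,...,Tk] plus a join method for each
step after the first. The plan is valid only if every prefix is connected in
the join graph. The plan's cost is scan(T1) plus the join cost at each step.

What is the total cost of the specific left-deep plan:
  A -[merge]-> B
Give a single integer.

step 1: scan A: cost=20, card=20
step 2: join B via merge
    card(P join B) = 20*400/(10) = 800
    cost = 20 + 20*5 + 400*9 + 20 + 400 = 4140

4140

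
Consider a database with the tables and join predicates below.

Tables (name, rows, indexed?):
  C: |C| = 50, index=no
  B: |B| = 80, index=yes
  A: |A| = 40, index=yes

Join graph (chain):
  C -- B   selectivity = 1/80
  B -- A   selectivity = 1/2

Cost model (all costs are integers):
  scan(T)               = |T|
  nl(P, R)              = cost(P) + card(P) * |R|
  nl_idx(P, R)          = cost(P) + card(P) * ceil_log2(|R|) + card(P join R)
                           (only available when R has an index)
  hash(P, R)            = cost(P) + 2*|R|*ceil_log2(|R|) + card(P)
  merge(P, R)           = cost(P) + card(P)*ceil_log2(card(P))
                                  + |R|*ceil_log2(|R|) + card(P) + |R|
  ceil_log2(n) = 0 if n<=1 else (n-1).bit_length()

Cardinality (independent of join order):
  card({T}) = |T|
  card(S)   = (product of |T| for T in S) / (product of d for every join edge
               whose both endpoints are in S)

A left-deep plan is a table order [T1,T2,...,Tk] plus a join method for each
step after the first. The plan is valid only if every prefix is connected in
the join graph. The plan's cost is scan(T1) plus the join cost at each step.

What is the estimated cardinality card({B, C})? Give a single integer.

Tables in S: B(80), C(50)
Edges inside S: C-B(d=80)
numerator = 80 * 50 = 4000
denominator = 80 = 80
card(S) = 4000 / 80 = 50

50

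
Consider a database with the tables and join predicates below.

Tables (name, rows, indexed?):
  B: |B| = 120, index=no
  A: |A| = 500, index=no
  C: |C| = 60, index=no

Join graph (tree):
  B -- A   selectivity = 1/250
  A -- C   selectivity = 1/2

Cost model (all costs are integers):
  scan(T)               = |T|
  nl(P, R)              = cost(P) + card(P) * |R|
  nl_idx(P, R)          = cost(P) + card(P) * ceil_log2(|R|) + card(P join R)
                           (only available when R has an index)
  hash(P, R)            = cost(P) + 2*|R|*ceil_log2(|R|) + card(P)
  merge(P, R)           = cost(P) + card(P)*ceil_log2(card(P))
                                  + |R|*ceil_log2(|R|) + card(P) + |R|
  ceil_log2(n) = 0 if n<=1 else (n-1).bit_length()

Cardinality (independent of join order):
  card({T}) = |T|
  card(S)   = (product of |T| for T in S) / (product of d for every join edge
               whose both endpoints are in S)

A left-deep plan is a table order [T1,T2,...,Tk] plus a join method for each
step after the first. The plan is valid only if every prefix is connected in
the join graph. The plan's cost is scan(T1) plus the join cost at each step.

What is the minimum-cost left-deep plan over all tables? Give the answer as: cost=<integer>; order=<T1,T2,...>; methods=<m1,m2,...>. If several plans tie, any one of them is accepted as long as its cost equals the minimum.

cost=3640; order=A,B,C; methods=hash,hash

Selinger DP (subsets sized 1..n):
  {B}: scan cost=120, card=120
  {A}: scan cost=500, card=500
  {C}: scan cost=60, card=60
  {AB}: card=240; try (B,hash)→2680, (A,merge)→6080, (B,merge)→6460, (A,hash)→9240, (A,nl)→60120, (B,nl)→60500; best=2680 via (B,hash)
  {AC}: card=15000; try (C,hash)→1720, (A,merge)→5480, (C,merge)→5920, (A,hash)→9120, (A,nl)→30060, (C,nl)→30500; best=1720 via (C,hash)
  {ABC}: card=7200; try (C,hash)→3640, (C,merge)→5260, (C,nl)→17080, (B,hash)→18400, (B,merge)→227680, (B,nl)→1801720; best=3640 via (C,hash)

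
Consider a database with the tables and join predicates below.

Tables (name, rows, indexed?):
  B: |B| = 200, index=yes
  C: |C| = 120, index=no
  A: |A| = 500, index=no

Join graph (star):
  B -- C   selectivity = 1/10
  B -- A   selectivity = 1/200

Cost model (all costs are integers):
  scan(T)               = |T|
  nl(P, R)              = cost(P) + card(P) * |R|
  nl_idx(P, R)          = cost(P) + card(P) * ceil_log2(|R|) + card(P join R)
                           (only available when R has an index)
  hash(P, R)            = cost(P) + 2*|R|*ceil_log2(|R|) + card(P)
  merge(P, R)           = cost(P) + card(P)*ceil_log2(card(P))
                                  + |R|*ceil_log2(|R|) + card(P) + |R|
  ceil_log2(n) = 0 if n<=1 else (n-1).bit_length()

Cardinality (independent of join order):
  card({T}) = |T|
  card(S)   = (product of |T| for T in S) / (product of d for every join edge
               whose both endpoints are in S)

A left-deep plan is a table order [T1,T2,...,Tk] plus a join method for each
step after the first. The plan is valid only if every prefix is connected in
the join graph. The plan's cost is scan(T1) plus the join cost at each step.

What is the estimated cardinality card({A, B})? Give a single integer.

Tables in S: A(500), B(200)
Edges inside S: B-A(d=200)
numerator = 500 * 200 = 100000
denominator = 200 = 200
card(S) = 100000 / 200 = 500

500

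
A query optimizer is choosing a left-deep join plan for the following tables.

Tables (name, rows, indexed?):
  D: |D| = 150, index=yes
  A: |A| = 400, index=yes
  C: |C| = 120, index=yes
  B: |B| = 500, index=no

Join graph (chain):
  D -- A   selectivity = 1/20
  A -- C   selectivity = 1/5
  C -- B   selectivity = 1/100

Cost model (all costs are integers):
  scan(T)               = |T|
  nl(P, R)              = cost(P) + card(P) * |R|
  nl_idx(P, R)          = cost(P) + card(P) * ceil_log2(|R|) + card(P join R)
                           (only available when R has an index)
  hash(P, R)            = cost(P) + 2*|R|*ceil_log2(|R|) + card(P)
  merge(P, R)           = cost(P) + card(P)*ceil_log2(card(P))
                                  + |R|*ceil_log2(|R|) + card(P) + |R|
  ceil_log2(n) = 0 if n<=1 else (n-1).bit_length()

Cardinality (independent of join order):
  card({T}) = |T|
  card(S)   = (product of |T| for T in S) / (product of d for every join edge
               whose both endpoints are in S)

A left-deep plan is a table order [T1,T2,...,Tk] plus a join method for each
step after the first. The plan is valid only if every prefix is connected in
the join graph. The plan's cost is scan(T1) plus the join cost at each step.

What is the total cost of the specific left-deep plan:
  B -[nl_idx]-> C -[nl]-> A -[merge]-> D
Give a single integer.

step 1: scan B: cost=500, card=500
step 2: join C via nl_idx
    card(P join C) = 500*120/(100) = 600
    cost = 500 + 500*7 + 600 = 4600
step 3: join A via nl
    card(P join A) = 600*400/(5) = 48000
    cost = 4600 + 600*400 = 244600
step 4: join D via merge
    card(P join D) = 48000*150/(20) = 360000
    cost = 244600 + 48000*16 + 150*8 + 48000 + 150 = 1061950

1061950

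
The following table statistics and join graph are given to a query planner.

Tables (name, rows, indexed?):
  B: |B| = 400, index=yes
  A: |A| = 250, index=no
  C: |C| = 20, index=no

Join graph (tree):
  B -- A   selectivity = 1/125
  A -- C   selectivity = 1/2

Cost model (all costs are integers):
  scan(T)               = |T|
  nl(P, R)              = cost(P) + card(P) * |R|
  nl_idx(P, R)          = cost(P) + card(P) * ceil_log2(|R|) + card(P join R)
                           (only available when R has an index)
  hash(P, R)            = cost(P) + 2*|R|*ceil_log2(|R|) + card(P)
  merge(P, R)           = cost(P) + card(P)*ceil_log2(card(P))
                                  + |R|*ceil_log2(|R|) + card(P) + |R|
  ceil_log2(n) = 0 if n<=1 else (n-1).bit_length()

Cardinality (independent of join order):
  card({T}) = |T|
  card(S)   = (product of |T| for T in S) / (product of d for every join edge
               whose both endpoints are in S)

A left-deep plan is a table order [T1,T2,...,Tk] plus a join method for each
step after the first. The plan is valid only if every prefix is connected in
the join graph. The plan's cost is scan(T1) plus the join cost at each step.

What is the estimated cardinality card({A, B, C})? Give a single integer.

Tables in S: A(250), B(400), C(20)
Edges inside S: B-A(d=125), A-C(d=2)
numerator = 250 * 400 * 20 = 2000000
denominator = 125 * 2 = 250
card(S) = 2000000 / 250 = 8000

8000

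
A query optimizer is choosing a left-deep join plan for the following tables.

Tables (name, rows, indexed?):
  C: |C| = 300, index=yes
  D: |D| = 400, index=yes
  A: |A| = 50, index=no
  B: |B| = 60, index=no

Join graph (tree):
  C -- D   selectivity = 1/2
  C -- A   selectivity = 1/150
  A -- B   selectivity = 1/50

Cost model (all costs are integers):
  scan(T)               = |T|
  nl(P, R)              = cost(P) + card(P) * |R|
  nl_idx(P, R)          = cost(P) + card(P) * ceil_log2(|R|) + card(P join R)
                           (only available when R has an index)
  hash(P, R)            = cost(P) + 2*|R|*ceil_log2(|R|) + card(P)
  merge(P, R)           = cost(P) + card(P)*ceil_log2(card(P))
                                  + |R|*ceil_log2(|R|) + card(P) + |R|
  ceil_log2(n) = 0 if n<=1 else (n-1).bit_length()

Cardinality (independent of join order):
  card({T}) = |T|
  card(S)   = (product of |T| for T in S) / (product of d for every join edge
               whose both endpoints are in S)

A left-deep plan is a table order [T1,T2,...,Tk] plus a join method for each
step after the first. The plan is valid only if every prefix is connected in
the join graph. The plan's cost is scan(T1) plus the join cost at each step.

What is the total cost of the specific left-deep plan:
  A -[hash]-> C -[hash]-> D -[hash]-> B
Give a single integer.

step 1: scan A: cost=50, card=50
step 2: join C via hash
    card(P join C) = 50*300/(150) = 100
    cost = 50 + 2*300*9 + 50 = 5500
step 3: join D via hash
    card(P join D) = 100*400/(2) = 20000
    cost = 5500 + 2*400*9 + 100 = 12800
step 4: join B via hash
    card(P join B) = 20000*60/(50) = 24000
    cost = 12800 + 2*60*6 + 20000 = 33520

33520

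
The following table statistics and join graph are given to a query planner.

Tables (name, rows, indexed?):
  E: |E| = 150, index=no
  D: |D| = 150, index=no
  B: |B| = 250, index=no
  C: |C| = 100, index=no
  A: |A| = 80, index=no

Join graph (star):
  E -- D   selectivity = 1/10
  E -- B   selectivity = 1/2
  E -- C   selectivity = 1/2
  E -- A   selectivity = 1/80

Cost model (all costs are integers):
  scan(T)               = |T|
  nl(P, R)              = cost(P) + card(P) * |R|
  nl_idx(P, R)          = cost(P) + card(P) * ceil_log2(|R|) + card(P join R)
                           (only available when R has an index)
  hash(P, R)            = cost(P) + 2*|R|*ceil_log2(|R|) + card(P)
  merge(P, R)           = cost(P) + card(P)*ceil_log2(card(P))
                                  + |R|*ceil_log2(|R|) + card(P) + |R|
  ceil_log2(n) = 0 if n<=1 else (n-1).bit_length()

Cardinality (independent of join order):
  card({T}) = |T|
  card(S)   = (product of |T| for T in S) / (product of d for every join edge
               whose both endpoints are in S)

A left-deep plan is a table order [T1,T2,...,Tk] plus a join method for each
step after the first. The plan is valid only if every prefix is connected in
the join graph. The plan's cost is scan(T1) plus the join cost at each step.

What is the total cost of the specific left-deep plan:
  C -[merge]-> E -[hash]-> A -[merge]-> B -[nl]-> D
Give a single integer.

140743120

step 1: scan C: cost=100, card=100
step 2: join E via merge
    card(P join E) = 100*150/(2) = 7500
    cost = 100 + 100*7 + 150*8 + 100 + 150 = 2250
step 3: join A via hash
    card(P join A) = 7500*80/(80) = 7500
    cost = 2250 + 2*80*7 + 7500 = 10870
step 4: join B via merge
    card(P join B) = 7500*250/(2) = 937500
    cost = 10870 + 7500*13 + 250*8 + 7500 + 250 = 118120
step 5: join D via nl
    card(P join D) = 937500*150/(10) = 14062500
    cost = 118120 + 937500*150 = 140743120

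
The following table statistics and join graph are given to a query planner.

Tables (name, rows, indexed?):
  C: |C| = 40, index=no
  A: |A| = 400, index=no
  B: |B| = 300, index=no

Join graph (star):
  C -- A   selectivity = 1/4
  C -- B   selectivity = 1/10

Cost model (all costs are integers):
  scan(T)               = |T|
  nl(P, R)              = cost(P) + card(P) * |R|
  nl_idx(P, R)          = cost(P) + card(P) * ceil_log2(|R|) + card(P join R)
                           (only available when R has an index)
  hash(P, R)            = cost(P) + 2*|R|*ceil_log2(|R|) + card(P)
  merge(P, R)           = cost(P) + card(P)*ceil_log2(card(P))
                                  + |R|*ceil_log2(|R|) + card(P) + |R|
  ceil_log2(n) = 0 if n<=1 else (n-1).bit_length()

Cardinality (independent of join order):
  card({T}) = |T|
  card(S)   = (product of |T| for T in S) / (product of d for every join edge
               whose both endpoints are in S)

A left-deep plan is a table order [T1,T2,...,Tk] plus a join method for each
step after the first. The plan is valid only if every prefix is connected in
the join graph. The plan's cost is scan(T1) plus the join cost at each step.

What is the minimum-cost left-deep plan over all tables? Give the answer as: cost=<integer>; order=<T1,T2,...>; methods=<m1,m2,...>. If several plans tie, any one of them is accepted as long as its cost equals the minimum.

Selinger DP (subsets sized 1..n):
  {C}: scan cost=40, card=40
  {A}: scan cost=400, card=400
  {B}: scan cost=300, card=300
  {AC}: card=4000; try (C,hash)→1280, (A,merge)→4320, (C,merge)→4680, (A,hash)→7280, (A,nl)→16040, (C,nl)→16400; best=1280 via (C,hash)
  {BC}: card=1200; try (C,hash)→1080, (B,merge)→3320, (C,merge)→3580, (B,hash)→5480, (B,nl)→12040, (C,nl)→12300; best=1080 via (C,hash)
  {ABC}: card=120000; try (A,hash)→9480, (B,hash)→10680, (A,merge)→19480, (B,merge)→56280, (A,nl)→481080, (B,nl)→1201280; best=9480 via (A,hash)

cost=9480; order=B,C,A; methods=hash,hash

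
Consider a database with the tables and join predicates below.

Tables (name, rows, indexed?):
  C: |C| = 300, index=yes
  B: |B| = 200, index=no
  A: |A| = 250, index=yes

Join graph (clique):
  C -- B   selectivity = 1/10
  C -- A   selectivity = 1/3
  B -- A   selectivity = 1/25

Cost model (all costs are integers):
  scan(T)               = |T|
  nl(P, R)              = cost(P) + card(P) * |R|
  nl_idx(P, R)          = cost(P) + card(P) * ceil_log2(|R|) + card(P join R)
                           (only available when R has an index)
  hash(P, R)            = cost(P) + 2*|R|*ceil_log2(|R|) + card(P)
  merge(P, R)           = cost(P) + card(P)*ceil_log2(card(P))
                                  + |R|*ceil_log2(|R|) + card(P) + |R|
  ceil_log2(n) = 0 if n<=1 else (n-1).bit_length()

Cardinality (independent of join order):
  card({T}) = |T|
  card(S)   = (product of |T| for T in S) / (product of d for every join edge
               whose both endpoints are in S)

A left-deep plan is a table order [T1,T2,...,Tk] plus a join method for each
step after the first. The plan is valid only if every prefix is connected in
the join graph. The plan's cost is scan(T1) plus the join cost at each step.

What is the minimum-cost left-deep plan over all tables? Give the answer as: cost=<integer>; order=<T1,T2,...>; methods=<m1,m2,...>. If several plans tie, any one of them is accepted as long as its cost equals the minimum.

cost=11100; order=A,B,C; methods=hash,hash

Selinger DP (subsets sized 1..n):
  {C}: scan cost=300, card=300
  {B}: scan cost=200, card=200
  {A}: scan cost=250, card=250
  {BC}: card=6000; try (B,hash)→3800, (C,merge)→5000, (B,merge)→5100, (C,hash)→5800, (C,nl_idx)→8000, (C,nl)→60200 …(+1); best=3800 via (B,hash)
  {AC}: card=25000; try (A,hash)→4600, (C,merge)→5500, (A,merge)→5550, (C,hash)→5900, (C,nl_idx)→27500, (A,nl_idx)→27700 …(+2); best=4600 via (A,hash)
  {AB}: card=2000; try (B,hash)→3700, (A,nl_idx)→3800, (A,merge)→4250, (B,merge)→4300, (A,hash)→4400, (A,nl)→50200 …(+1); best=3700 via (B,hash)
  {ABC}: card=20000; try (C,hash)→11100, (A,hash)→13800, (C,merge)→30700, (B,hash)→32800, (C,nl_idx)→41700, (A,nl_idx)→71800 …(+5); best=11100 via (C,hash)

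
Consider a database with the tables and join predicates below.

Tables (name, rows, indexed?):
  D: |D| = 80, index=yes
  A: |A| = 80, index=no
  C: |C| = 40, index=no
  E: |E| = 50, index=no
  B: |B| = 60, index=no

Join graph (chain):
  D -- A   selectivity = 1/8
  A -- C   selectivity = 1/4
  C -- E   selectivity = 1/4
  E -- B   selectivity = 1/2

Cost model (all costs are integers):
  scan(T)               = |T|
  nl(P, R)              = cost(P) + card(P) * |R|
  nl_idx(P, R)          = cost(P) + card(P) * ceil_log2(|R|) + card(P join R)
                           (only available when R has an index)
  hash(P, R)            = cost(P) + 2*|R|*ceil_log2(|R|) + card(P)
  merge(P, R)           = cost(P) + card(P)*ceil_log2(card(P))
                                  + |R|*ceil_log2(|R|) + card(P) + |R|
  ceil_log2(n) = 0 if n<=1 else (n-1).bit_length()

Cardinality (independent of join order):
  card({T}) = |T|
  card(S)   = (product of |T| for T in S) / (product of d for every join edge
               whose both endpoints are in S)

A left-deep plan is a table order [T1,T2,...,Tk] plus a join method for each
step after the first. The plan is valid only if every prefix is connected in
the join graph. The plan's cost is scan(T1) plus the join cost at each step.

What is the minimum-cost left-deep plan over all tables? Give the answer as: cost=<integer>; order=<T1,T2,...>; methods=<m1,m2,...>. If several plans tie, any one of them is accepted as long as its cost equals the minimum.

cost=111880; order=A,C,D,E,B; methods=hash,hash,hash,hash

Selinger DP (subsets sized 1..n):
  {D}: scan cost=80, card=80
  {A}: scan cost=80, card=80
  {C}: scan cost=40, card=40
  {E}: scan cost=50, card=50
  {B}: scan cost=60, card=60
  {AD}: card=800; try (D,hash)→1280, (A,hash)→1280, (D,merge)→1360, (A,merge)→1360, (D,nl_idx)→1440, (D,nl)→6480 …(+1); best=1280 via (D,hash)
  {AC}: card=800; try (C,hash)→640, (A,merge)→960, (C,merge)→1000, (A,hash)→1200, (A,nl)→3240, (C,nl)→3280; best=640 via (C,hash)
  {CE}: card=500; try (C,hash)→580, (E,merge)→670, (E,hash)→680, (C,merge)→680, (E,nl)→2040, (C,nl)→2050; best=580 via (C,hash)
  {BE}: card=1500; try (E,hash)→720, (B,hash)→820, (B,merge)→820, (E,merge)→830, (B,nl)→3050, (E,nl)→3060; best=720 via (E,hash)
  {ACD}: card=8000; try (D,hash)→2560, (C,hash)→2560, (D,merge)→10080, (C,merge)→10360, (D,nl_idx)→14240, (C,nl)→33280 …(+1); best=2560 via (D,hash)
  {ACE}: card=10000; try (E,hash)→2040, (A,hash)→2200, (A,merge)→6220, (E,merge)→9790, (A,nl)→40580, (E,nl)→40640; best=2040 via (E,hash)
  {BCE}: card=15000; try (B,hash)→1800, (C,hash)→2700, (B,merge)→6000, (C,merge)→19000, (B,nl)→30580, (C,nl)→60720; best=1800 via (B,hash)
  {ACDE}: card=100000; try (E,hash)→11160, (D,hash)→13160, (E,merge)→114910, (D,merge)→152680, (D,nl_idx)→172040, (E,nl)→402560 …(+1); best=11160 via (E,hash)
  {ABCE}: card=300000; try (B,hash)→12760, (A,hash)→17920, (B,merge)→152460, (A,merge)→227440, (B,nl)→602040, (A,nl)→1201800; best=12760 via (B,hash)
  {ABCDE}: card=3000000; try (B,hash)→111880, (D,hash)→313880, (B,merge)→1811580, (D,nl_idx)→5112760, (B,nl)→6011160, (D,merge)→6013400 …(+1); best=111880 via (B,hash)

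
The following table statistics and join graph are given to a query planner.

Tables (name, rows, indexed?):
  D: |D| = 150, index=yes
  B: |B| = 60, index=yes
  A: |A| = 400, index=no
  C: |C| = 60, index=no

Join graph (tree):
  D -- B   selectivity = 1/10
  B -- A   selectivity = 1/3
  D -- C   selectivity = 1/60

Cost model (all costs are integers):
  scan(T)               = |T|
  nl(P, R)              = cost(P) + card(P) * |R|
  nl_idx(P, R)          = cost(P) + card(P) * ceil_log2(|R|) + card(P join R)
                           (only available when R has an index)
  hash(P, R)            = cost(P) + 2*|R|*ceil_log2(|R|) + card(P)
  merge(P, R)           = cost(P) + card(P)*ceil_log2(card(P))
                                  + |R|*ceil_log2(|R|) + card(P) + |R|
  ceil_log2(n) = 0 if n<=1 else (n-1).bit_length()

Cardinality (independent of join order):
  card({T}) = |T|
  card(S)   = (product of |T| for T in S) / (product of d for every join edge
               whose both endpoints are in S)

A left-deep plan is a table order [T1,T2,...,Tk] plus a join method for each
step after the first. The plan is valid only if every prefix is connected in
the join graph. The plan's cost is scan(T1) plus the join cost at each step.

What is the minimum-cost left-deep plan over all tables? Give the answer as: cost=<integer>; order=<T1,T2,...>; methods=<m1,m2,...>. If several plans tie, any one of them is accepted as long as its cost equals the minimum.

cost=9660; order=C,D,B,A; methods=nl_idx,hash,hash

Selinger DP (subsets sized 1..n):
  {D}: scan cost=150, card=150
  {B}: scan cost=60, card=60
  {A}: scan cost=400, card=400
  {C}: scan cost=60, card=60
  {BD}: card=900; try (B,hash)→1020, (D,nl_idx)→1440, (D,merge)→1830, (B,merge)→1920, (B,nl_idx)→1950, (D,hash)→2520 …(+2); best=1020 via (B,hash)
  {CD}: card=150; try (D,nl_idx)→690, (C,hash)→1020, (D,merge)→1830, (C,merge)→1920, (D,hash)→2520, (D,nl)→9060 …(+1); best=690 via (D,nl_idx)
  {AB}: card=8000; try (B,hash)→1520, (A,merge)→4480, (B,merge)→4820, (A,hash)→7320, (B,nl_idx)→10800, (A,nl)→24060 …(+1); best=1520 via (B,hash)
  {ABD}: card=120000; try (A,hash)→9120, (D,hash)→11920, (A,merge)→14920, (D,merge)→114870, (D,nl_idx)→185520, (A,nl)→361020 …(+1); best=9120 via (A,hash)
  {BCD}: card=900; try (B,hash)→1560, (B,merge)→2460, (B,nl_idx)→2490, (C,hash)→2640, (B,nl)→9690, (C,merge)→11340 …(+1); best=1560 via (B,hash)
  {ABCD}: card=120000; try (A,hash)→9660, (A,merge)→15460, (C,hash)→129840, (A,nl)→361560, (C,merge)→2169540, (C,nl)→7209120; best=9660 via (A,hash)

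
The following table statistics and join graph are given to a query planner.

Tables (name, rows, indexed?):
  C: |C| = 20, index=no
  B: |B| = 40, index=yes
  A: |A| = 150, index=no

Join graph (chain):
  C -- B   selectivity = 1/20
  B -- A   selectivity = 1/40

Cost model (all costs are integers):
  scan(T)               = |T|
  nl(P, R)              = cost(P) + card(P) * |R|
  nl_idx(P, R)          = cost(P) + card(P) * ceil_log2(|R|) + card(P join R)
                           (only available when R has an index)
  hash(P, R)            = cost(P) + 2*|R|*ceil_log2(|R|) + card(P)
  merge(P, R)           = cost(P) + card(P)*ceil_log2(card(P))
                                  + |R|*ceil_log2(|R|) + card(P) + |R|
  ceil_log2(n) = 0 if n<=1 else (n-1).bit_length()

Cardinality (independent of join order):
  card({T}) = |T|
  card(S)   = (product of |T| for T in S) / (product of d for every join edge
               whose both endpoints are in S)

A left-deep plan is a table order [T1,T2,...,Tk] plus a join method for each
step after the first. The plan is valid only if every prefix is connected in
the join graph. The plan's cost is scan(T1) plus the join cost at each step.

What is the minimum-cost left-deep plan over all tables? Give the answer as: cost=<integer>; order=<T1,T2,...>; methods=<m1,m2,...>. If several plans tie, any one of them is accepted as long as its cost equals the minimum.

cost=1130; order=A,B,C; methods=hash,hash

Selinger DP (subsets sized 1..n):
  {C}: scan cost=20, card=20
  {B}: scan cost=40, card=40
  {A}: scan cost=150, card=150
  {BC}: card=40; try (B,nl_idx)→180, (C,hash)→280, (B,merge)→420, (C,merge)→440, (B,hash)→520, (B,nl)→820 …(+1); best=180 via (B,nl_idx)
  {AB}: card=150; try (B,hash)→780, (B,nl_idx)→1200, (A,merge)→1670, (B,merge)→1780, (A,hash)→2480, (A,nl)→6040 …(+1); best=780 via (B,hash)
  {ABC}: card=150; try (C,hash)→1130, (A,merge)→1810, (C,merge)→2250, (A,hash)→2620, (C,nl)→3780, (A,nl)→6180; best=1130 via (C,hash)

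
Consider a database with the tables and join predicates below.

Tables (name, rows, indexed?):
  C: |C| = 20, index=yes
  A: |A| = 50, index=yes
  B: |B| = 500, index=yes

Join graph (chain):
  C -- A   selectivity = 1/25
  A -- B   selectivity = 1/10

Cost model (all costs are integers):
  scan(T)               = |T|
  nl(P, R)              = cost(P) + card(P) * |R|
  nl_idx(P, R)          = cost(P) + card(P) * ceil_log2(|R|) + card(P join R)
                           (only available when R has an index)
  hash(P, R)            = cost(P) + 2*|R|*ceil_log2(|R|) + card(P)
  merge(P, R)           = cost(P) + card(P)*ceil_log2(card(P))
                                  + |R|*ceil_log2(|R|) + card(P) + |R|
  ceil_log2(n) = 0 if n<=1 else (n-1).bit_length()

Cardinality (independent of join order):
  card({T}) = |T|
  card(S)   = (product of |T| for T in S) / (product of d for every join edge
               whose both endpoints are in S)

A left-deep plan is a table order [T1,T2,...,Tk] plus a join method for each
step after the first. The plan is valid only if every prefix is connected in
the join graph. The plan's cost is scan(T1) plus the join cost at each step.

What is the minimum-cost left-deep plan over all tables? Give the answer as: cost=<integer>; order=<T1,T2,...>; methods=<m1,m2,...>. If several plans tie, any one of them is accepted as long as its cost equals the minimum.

Selinger DP (subsets sized 1..n):
  {C}: scan cost=20, card=20
  {A}: scan cost=50, card=50
  {B}: scan cost=500, card=500
  {AC}: card=40; try (A,nl_idx)→180, (C,hash)→300, (C,nl_idx)→340, (A,merge)→490, (C,merge)→520, (A,hash)→640 …(+2); best=180 via (A,nl_idx)
  {AB}: card=2500; try (A,hash)→1600, (B,nl_idx)→3000, (B,merge)→5400, (A,merge)→5850, (A,nl_idx)→6000, (B,hash)→9100 …(+2); best=1600 via (A,hash)
  {ABC}: card=2000; try (B,nl_idx)→2540, (C,hash)→4300, (B,merge)→5460, (B,hash)→9220, (C,nl_idx)→16100, (B,nl)→20180 …(+2); best=2540 via (B,nl_idx)

cost=2540; order=C,A,B; methods=nl_idx,nl_idx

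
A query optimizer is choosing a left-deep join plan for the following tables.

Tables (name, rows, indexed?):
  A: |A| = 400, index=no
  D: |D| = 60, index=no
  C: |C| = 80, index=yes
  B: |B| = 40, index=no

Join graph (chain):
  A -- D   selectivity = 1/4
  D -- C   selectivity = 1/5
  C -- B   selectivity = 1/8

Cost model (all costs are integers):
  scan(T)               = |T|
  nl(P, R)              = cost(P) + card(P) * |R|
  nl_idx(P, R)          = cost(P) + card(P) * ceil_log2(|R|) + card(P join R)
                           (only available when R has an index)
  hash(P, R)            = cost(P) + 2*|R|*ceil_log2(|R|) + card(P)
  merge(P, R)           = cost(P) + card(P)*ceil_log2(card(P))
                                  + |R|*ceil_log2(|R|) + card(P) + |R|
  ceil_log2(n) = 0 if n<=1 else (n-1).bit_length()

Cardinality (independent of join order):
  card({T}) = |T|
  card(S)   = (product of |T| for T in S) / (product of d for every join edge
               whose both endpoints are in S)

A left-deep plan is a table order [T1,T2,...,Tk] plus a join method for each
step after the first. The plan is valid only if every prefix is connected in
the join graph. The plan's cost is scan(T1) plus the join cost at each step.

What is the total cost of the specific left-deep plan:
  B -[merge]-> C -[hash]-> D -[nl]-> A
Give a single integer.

step 1: scan B: cost=40, card=40
step 2: join C via merge
    card(P join C) = 40*80/(8) = 400
    cost = 40 + 40*6 + 80*7 + 40 + 80 = 960
step 3: join D via hash
    card(P join D) = 400*60/(5) = 4800
    cost = 960 + 2*60*6 + 400 = 2080
step 4: join A via nl
    card(P join A) = 4800*400/(4) = 480000
    cost = 2080 + 4800*400 = 1922080

1922080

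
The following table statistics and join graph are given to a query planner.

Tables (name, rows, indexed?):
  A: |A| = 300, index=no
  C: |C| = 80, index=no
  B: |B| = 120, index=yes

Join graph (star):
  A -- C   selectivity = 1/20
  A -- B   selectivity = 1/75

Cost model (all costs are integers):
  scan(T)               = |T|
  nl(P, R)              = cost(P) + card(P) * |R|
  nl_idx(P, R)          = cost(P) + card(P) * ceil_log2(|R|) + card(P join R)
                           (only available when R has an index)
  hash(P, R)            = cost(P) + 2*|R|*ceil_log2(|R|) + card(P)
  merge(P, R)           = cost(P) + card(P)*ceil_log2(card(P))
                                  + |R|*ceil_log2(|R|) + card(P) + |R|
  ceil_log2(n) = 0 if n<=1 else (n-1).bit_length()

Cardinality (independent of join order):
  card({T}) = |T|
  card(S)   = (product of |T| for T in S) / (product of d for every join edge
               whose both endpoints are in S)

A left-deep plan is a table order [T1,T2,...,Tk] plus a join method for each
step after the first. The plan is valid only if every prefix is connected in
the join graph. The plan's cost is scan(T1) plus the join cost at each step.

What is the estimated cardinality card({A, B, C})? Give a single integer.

Tables in S: A(300), B(120), C(80)
Edges inside S: A-C(d=20), A-B(d=75)
numerator = 300 * 120 * 80 = 2880000
denominator = 20 * 75 = 1500
card(S) = 2880000 / 1500 = 1920

1920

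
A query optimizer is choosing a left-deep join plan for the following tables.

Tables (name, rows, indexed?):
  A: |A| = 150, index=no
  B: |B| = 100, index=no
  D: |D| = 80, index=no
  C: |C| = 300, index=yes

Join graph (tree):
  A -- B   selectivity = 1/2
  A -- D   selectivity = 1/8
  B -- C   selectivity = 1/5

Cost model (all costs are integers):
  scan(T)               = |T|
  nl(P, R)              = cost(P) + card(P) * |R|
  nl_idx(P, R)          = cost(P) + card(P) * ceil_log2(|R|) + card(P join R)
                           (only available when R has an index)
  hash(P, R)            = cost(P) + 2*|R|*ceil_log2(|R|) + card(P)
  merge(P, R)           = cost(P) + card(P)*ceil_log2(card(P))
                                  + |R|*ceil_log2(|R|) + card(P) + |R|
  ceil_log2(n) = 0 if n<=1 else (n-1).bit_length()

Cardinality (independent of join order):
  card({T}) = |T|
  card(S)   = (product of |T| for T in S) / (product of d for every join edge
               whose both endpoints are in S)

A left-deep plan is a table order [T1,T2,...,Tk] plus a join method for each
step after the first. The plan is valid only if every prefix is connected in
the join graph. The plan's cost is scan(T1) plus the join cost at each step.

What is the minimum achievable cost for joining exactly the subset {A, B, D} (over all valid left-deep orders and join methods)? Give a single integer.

4320

Selinger DP over subsets of {A,B,D}:
  {A}: scan cost=150, card=150
  {B}: scan cost=100, card=100
  {D}: scan cost=80, card=80
  {AB}: card=7500; try (B,hash)→1700, (A,merge)→2250, (B,merge)→2300, (A,hash)→2600, (A,nl)→15100, (B,nl)→15150; best=1700 via (B,hash)
  {AD}: card=1500; try (D,hash)→1420, (A,merge)→2070, (D,merge)→2140, (A,hash)→2560, (A,nl)→12080, (D,nl)→12150; best=1420 via (D,hash)
  {ABD}: card=75000; try (B,hash)→4320, (D,hash)→10320, (B,merge)→20220, (D,merge)→107340, (B,nl)→151420, (D,nl)→601700; best=4320 via (B,hash)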